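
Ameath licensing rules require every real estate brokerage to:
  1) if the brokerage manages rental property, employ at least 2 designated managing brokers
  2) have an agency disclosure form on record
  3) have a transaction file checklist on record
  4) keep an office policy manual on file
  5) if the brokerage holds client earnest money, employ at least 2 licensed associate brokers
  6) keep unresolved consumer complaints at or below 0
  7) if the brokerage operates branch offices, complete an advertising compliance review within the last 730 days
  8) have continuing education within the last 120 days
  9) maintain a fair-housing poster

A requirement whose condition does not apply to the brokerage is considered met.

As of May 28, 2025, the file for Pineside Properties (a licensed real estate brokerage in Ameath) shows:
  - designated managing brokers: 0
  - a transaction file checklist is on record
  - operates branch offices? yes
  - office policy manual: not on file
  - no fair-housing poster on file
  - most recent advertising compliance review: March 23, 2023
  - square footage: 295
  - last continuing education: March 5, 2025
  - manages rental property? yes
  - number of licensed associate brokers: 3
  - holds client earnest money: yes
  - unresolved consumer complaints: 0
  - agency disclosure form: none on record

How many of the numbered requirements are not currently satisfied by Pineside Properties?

1. condition 'manages rental property' holds; designated managing brokers 0 < 2 → not met
2. agency disclosure form absent → not met
3. transaction file checklist present → met
4. office policy manual absent → not met
5. condition 'holds client earnest money' holds; licensed associate brokers 3 ≥ 2 → met
6. unresolved consumer complaints 0 ≤ 0 → met
7. condition 'operates branch offices' holds; advertising compliance review 797 days ago vs limit 730 → not met
8. continuing education 84 days ago vs limit 120 → met
9. fair-housing poster absent → not met
Not met: 5 of 9

5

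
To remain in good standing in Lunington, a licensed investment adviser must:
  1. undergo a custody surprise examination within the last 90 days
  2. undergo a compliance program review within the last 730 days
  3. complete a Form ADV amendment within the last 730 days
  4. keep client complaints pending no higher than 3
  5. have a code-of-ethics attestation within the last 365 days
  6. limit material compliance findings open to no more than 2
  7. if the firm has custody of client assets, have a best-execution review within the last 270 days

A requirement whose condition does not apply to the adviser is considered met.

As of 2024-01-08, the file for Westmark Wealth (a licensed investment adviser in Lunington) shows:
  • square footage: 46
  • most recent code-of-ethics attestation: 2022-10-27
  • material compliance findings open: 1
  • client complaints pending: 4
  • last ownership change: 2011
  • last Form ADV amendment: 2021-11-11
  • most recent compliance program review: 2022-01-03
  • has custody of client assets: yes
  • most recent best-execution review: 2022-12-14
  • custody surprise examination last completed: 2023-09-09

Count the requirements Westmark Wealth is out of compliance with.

6

1. custody surprise examination 121 days ago vs limit 90 → not met
2. compliance program review 735 days ago vs limit 730 → not met
3. Form ADV amendment 788 days ago vs limit 730 → not met
4. client complaints pending 4 > 3 → not met
5. code-of-ethics attestation 438 days ago vs limit 365 → not met
6. material compliance findings open 1 ≤ 2 → met
7. condition 'has custody of client assets' holds; best-execution review 390 days ago vs limit 270 → not met
Not met: 6 of 7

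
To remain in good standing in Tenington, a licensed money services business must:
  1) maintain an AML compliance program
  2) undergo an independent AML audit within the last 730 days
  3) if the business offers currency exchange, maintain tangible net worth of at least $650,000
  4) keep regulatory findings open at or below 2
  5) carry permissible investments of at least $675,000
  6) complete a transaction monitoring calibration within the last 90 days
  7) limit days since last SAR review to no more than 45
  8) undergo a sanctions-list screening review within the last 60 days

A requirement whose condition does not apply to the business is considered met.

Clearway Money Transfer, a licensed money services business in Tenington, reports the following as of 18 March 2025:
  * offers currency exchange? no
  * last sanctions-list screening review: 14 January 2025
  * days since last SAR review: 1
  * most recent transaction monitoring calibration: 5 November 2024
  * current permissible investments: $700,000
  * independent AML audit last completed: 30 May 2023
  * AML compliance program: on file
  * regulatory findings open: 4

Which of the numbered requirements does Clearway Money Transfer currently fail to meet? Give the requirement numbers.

1. AML compliance program present → met
2. independent AML audit 658 days ago vs limit 730 → met
3. condition 'offers currency exchange' does not hold → requirement n/a → met
4. regulatory findings open 4 > 2 → not met
5. permissible investments $700,000 ≥ $675,000 → met
6. transaction monitoring calibration 133 days ago vs limit 90 → not met
7. days since last SAR review 1 ≤ 45 → met
8. sanctions-list screening review 63 days ago vs limit 60 → not met
Not met: 4, 6, 8

4, 6, 8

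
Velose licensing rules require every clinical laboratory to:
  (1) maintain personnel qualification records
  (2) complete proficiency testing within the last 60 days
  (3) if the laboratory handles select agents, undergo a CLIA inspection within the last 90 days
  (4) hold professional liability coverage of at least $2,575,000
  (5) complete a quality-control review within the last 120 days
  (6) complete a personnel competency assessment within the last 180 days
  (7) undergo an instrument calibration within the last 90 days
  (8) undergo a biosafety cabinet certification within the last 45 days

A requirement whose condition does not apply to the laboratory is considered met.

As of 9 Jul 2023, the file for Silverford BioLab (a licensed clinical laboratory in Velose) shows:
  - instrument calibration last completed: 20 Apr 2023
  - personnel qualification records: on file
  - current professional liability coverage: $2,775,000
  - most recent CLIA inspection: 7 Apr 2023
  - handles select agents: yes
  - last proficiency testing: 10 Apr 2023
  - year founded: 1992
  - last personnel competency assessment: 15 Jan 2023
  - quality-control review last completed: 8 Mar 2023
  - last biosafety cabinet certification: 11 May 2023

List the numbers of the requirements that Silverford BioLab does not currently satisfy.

1. personnel qualification records present → met
2. proficiency testing 90 days ago vs limit 60 → not met
3. condition 'handles select agents' holds; CLIA inspection 93 days ago vs limit 90 → not met
4. professional liability coverage $2,775,000 ≥ $2,575,000 → met
5. quality-control review 123 days ago vs limit 120 → not met
6. personnel competency assessment 175 days ago vs limit 180 → met
7. instrument calibration 80 days ago vs limit 90 → met
8. biosafety cabinet certification 59 days ago vs limit 45 → not met
Not met: 2, 3, 5, 8

2, 3, 5, 8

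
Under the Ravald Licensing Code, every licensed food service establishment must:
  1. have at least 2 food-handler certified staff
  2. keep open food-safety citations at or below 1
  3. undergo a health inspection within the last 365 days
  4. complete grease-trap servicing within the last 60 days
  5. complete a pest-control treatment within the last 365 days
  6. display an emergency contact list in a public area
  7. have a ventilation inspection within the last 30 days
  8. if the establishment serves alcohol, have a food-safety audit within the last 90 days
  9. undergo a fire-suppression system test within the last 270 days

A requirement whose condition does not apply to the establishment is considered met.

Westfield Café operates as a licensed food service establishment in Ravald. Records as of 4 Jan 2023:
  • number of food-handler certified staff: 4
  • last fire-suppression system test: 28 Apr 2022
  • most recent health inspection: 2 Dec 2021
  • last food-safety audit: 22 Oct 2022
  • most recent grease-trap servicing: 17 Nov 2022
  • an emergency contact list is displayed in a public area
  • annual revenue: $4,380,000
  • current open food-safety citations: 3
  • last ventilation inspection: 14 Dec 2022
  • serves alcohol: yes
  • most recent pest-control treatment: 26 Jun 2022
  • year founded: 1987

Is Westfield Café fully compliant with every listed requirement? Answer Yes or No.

No

1. food-handler certified staff 4 ≥ 2 → met
2. open food-safety citations 3 > 1 → not met
3. health inspection 398 days ago vs limit 365 → not met
4. grease-trap servicing 48 days ago vs limit 60 → met
5. pest-control treatment 192 days ago vs limit 365 → met
6. emergency contact list present → met
7. ventilation inspection 21 days ago vs limit 30 → met
8. condition 'serves alcohol' holds; food-safety audit 74 days ago vs limit 90 → met
9. fire-suppression system test 251 days ago vs limit 270 → met
Not met: 2, 3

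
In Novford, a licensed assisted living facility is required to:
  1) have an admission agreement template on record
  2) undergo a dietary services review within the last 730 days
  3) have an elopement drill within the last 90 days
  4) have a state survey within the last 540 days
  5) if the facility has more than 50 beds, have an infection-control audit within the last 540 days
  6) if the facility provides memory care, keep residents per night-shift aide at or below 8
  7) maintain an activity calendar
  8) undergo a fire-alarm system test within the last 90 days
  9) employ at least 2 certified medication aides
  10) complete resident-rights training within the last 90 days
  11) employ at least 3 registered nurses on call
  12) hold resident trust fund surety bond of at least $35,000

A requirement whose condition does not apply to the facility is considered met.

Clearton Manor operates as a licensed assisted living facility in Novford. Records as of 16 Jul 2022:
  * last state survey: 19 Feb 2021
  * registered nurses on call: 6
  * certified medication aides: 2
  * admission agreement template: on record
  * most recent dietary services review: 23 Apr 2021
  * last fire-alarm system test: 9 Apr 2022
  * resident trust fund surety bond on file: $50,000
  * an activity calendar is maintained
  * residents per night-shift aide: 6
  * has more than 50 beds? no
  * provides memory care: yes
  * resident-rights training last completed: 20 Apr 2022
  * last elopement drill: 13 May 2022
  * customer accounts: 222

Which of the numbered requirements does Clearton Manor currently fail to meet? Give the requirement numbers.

1. admission agreement template present → met
2. dietary services review 449 days ago vs limit 730 → met
3. elopement drill 64 days ago vs limit 90 → met
4. state survey 512 days ago vs limit 540 → met
5. condition 'has more than 50 beds' does not hold → requirement n/a → met
6. condition 'provides memory care' holds; residents per night-shift aide 6 ≤ 8 → met
7. activity calendar present → met
8. fire-alarm system test 98 days ago vs limit 90 → not met
9. certified medication aides 2 ≥ 2 → met
10. resident-rights training 87 days ago vs limit 90 → met
11. registered nurses on call 6 ≥ 3 → met
12. resident trust fund surety bond $50,000 ≥ $35,000 → met
Not met: 8

8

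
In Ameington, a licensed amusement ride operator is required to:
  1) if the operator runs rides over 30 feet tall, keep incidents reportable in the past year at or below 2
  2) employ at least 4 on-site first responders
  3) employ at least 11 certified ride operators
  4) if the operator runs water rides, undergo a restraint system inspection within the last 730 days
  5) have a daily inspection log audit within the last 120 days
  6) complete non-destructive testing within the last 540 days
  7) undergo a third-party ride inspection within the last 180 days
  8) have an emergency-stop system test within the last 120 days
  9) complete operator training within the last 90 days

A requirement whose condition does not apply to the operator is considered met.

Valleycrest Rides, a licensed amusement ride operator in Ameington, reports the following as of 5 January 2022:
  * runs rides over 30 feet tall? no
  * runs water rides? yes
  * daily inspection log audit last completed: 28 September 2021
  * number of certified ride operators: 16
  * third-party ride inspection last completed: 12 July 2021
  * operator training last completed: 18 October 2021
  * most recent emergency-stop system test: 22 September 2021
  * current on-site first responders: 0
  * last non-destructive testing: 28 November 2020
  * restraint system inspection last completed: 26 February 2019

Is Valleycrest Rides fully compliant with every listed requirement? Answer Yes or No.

No

1. condition 'runs rides over 30 feet tall' does not hold → requirement n/a → met
2. on-site first responders 0 < 4 → not met
3. certified ride operators 16 ≥ 11 → met
4. condition 'runs water rides' holds; restraint system inspection 1044 days ago vs limit 730 → not met
5. daily inspection log audit 99 days ago vs limit 120 → met
6. non-destructive testing 403 days ago vs limit 540 → met
7. third-party ride inspection 177 days ago vs limit 180 → met
8. emergency-stop system test 105 days ago vs limit 120 → met
9. operator training 79 days ago vs limit 90 → met
Not met: 2, 4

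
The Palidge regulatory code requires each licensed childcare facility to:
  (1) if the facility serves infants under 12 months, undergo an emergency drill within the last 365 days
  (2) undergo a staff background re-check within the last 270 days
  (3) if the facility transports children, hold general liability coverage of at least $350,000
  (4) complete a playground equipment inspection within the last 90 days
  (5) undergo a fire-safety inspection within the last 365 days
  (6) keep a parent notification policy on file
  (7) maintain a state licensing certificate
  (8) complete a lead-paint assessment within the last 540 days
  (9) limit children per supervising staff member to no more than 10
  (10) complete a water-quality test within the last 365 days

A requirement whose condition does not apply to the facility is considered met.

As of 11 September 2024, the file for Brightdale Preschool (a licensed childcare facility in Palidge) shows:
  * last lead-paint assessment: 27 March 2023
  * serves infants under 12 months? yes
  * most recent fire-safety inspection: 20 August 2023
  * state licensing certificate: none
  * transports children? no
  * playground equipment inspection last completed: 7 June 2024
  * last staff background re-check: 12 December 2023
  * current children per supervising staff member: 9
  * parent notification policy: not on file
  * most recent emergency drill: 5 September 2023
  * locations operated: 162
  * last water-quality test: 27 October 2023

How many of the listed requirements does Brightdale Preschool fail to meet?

6

1. condition 'serves infants under 12 months' holds; emergency drill 372 days ago vs limit 365 → not met
2. staff background re-check 274 days ago vs limit 270 → not met
3. condition 'transports children' does not hold → requirement n/a → met
4. playground equipment inspection 96 days ago vs limit 90 → not met
5. fire-safety inspection 388 days ago vs limit 365 → not met
6. parent notification policy absent → not met
7. state licensing certificate absent → not met
8. lead-paint assessment 534 days ago vs limit 540 → met
9. children per supervising staff member 9 ≤ 10 → met
10. water-quality test 320 days ago vs limit 365 → met
Not met: 6 of 10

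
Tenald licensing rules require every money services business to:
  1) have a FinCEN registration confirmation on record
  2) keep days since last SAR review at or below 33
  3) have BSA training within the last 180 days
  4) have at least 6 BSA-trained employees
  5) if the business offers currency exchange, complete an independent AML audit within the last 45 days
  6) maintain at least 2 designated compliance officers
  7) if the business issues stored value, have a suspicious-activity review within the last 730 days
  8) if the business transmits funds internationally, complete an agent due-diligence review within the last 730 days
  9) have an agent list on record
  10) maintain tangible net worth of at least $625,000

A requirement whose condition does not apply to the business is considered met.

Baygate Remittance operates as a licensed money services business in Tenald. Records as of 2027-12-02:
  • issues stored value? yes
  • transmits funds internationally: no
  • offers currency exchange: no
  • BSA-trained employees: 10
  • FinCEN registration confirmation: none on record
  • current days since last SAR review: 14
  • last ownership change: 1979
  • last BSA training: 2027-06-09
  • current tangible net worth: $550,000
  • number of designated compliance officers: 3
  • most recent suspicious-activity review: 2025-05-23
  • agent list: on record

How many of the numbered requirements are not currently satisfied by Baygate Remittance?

1. FinCEN registration confirmation absent → not met
2. days since last SAR review 14 ≤ 33 → met
3. BSA training 176 days ago vs limit 180 → met
4. BSA-trained employees 10 ≥ 6 → met
5. condition 'offers currency exchange' does not hold → requirement n/a → met
6. designated compliance officers 3 ≥ 2 → met
7. condition 'issues stored value' holds; suspicious-activity review 923 days ago vs limit 730 → not met
8. condition 'transmits funds internationally' does not hold → requirement n/a → met
9. agent list present → met
10. tangible net worth $550,000 < $625,000 → not met
Not met: 3 of 10

3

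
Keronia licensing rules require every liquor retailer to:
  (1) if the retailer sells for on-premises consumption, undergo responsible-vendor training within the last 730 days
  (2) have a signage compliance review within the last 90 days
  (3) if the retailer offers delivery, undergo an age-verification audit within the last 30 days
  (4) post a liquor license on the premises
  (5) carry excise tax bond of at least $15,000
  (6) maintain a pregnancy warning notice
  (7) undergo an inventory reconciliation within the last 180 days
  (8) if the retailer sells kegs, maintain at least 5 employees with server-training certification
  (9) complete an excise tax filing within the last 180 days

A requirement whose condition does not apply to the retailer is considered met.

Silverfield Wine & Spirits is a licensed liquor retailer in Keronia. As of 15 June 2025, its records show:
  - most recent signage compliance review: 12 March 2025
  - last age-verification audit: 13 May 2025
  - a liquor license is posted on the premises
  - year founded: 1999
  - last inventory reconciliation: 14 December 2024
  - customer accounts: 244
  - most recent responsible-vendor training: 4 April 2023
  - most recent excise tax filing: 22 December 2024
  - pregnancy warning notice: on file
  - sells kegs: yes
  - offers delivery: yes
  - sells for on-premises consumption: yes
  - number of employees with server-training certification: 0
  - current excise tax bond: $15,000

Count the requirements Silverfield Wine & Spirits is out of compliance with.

1. condition 'sells for on-premises consumption' holds; responsible-vendor training 803 days ago vs limit 730 → not met
2. signage compliance review 95 days ago vs limit 90 → not met
3. condition 'offers delivery' holds; age-verification audit 33 days ago vs limit 30 → not met
4. liquor license present → met
5. excise tax bond $15,000 ≥ $15,000 → met
6. pregnancy warning notice present → met
7. inventory reconciliation 183 days ago vs limit 180 → not met
8. condition 'sells kegs' holds; employees with server-training certification 0 < 5 → not met
9. excise tax filing 175 days ago vs limit 180 → met
Not met: 5 of 9

5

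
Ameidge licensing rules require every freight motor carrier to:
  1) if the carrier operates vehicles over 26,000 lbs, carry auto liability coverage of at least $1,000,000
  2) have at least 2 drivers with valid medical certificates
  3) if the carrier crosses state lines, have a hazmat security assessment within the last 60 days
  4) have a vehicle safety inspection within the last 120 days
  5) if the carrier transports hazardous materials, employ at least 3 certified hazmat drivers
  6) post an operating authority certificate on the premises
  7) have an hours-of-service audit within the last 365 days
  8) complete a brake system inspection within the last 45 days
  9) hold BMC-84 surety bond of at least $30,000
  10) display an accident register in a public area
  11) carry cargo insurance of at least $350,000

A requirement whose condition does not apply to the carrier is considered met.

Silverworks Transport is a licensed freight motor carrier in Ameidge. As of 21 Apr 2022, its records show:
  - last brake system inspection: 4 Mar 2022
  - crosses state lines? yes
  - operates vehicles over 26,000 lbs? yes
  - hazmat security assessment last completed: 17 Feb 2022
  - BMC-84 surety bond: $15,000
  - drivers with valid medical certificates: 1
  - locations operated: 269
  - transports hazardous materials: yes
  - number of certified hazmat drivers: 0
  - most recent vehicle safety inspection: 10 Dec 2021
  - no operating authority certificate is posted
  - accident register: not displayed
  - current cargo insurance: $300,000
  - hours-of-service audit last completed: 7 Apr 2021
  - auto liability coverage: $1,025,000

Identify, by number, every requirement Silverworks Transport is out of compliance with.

1. condition 'operates vehicles over 26,000 lbs' holds; auto liability coverage $1,025,000 ≥ $1,000,000 → met
2. drivers with valid medical certificates 1 < 2 → not met
3. condition 'crosses state lines' holds; hazmat security assessment 63 days ago vs limit 60 → not met
4. vehicle safety inspection 132 days ago vs limit 120 → not met
5. condition 'transports hazardous materials' holds; certified hazmat drivers 0 < 3 → not met
6. operating authority certificate absent → not met
7. hours-of-service audit 379 days ago vs limit 365 → not met
8. brake system inspection 48 days ago vs limit 45 → not met
9. BMC-84 surety bond $15,000 < $30,000 → not met
10. accident register absent → not met
11. cargo insurance $300,000 < $350,000 → not met
Not met: 2, 3, 4, 5, 6, 7, 8, 9, 10, 11

2, 3, 4, 5, 6, 7, 8, 9, 10, 11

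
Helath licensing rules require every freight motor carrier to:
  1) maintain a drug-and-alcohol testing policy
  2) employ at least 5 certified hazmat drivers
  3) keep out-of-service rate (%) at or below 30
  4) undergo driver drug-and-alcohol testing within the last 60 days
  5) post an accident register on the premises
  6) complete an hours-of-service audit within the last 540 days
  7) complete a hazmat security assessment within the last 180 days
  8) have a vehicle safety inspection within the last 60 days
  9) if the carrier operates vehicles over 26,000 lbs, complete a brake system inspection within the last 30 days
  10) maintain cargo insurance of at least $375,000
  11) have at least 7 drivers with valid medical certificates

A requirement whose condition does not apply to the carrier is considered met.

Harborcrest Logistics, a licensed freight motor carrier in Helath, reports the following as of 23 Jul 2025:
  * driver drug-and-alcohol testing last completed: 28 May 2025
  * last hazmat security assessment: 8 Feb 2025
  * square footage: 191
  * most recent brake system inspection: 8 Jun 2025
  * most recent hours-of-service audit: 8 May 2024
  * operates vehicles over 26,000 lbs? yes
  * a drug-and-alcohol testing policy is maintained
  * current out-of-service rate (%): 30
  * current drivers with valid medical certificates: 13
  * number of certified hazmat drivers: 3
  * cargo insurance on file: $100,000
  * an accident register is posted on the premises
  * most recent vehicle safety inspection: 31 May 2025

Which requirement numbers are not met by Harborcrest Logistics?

2, 9, 10

1. drug-and-alcohol testing policy present → met
2. certified hazmat drivers 3 < 5 → not met
3. out-of-service rate (%) 30 ≤ 30 → met
4. driver drug-and-alcohol testing 56 days ago vs limit 60 → met
5. accident register present → met
6. hours-of-service audit 441 days ago vs limit 540 → met
7. hazmat security assessment 165 days ago vs limit 180 → met
8. vehicle safety inspection 53 days ago vs limit 60 → met
9. condition 'operates vehicles over 26,000 lbs' holds; brake system inspection 45 days ago vs limit 30 → not met
10. cargo insurance $100,000 < $375,000 → not met
11. drivers with valid medical certificates 13 ≥ 7 → met
Not met: 2, 9, 10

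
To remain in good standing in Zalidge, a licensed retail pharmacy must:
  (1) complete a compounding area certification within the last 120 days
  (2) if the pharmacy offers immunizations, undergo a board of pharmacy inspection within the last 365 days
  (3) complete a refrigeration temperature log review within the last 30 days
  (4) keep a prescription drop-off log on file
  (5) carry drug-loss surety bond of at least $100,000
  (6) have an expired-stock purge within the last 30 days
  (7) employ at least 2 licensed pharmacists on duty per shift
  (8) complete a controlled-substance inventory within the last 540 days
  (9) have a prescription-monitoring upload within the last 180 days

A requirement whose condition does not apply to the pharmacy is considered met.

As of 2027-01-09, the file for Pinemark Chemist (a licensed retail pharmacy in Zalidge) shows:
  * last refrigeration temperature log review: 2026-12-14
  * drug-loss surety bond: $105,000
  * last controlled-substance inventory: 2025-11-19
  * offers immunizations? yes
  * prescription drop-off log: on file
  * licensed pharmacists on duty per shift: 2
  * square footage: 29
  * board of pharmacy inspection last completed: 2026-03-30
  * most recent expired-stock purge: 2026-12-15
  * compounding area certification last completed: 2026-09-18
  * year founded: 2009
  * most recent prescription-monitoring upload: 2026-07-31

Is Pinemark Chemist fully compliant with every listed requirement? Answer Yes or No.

1. compounding area certification 113 days ago vs limit 120 → met
2. condition 'offers immunizations' holds; board of pharmacy inspection 285 days ago vs limit 365 → met
3. refrigeration temperature log review 26 days ago vs limit 30 → met
4. prescription drop-off log present → met
5. drug-loss surety bond $105,000 ≥ $100,000 → met
6. expired-stock purge 25 days ago vs limit 30 → met
7. licensed pharmacists on duty per shift 2 ≥ 2 → met
8. controlled-substance inventory 416 days ago vs limit 540 → met
9. prescription-monitoring upload 162 days ago vs limit 180 → met
All met.

Yes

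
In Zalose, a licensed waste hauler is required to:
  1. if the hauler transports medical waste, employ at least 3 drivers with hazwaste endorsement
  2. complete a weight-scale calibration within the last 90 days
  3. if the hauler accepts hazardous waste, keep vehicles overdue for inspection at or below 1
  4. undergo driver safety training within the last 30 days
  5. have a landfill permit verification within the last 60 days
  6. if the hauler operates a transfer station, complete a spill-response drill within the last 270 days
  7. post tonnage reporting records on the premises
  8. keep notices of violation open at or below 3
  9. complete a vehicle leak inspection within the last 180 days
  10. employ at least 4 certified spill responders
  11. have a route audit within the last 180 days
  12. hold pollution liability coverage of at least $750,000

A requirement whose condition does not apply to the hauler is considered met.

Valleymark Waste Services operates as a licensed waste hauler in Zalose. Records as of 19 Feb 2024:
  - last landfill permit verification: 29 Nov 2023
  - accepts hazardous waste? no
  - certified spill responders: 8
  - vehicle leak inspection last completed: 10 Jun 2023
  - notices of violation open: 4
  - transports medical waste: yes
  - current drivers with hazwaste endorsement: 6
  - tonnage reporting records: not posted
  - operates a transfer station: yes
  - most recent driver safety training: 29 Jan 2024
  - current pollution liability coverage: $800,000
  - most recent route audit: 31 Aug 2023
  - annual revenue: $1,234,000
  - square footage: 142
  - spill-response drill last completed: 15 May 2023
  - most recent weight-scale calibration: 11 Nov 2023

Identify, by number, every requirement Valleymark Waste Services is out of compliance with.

2, 5, 6, 7, 8, 9

1. condition 'transports medical waste' holds; drivers with hazwaste endorsement 6 ≥ 3 → met
2. weight-scale calibration 100 days ago vs limit 90 → not met
3. condition 'accepts hazardous waste' does not hold → requirement n/a → met
4. driver safety training 21 days ago vs limit 30 → met
5. landfill permit verification 82 days ago vs limit 60 → not met
6. condition 'operates a transfer station' holds; spill-response drill 280 days ago vs limit 270 → not met
7. tonnage reporting records absent → not met
8. notices of violation open 4 > 3 → not met
9. vehicle leak inspection 254 days ago vs limit 180 → not met
10. certified spill responders 8 ≥ 4 → met
11. route audit 172 days ago vs limit 180 → met
12. pollution liability coverage $800,000 ≥ $750,000 → met
Not met: 2, 5, 6, 7, 8, 9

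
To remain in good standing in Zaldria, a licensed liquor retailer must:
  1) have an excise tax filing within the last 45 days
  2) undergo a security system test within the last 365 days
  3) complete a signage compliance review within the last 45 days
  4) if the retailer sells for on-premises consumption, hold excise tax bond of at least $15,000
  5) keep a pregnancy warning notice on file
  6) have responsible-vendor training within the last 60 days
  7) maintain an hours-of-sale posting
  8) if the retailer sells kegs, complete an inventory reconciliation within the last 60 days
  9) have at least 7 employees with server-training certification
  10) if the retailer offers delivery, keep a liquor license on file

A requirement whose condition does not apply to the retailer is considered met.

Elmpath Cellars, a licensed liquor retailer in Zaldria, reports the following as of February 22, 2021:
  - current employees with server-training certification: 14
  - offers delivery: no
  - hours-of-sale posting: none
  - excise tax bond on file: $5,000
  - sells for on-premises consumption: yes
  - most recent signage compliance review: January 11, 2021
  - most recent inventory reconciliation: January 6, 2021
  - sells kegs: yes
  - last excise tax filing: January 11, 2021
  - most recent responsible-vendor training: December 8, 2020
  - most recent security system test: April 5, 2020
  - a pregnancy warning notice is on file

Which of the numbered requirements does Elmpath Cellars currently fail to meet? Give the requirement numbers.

4, 6, 7

1. excise tax filing 42 days ago vs limit 45 → met
2. security system test 323 days ago vs limit 365 → met
3. signage compliance review 42 days ago vs limit 45 → met
4. condition 'sells for on-premises consumption' holds; excise tax bond $5,000 < $15,000 → not met
5. pregnancy warning notice present → met
6. responsible-vendor training 76 days ago vs limit 60 → not met
7. hours-of-sale posting absent → not met
8. condition 'sells kegs' holds; inventory reconciliation 47 days ago vs limit 60 → met
9. employees with server-training certification 14 ≥ 7 → met
10. condition 'offers delivery' does not hold → requirement n/a → met
Not met: 4, 6, 7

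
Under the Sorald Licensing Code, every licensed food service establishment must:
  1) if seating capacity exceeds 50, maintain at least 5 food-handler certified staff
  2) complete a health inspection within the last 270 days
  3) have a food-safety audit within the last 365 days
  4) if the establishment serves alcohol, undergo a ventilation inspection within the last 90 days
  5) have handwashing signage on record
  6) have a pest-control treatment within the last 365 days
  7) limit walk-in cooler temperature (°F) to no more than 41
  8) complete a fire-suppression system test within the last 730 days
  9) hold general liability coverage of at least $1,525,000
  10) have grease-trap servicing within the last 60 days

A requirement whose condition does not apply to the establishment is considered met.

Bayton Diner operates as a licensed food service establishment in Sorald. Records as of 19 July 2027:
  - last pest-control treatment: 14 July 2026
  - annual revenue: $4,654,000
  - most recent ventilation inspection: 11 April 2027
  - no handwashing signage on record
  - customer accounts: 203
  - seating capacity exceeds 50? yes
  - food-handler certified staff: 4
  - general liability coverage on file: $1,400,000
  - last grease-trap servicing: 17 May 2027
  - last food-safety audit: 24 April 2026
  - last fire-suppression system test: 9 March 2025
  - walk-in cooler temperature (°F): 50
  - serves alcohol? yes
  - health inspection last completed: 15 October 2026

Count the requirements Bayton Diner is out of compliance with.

1. condition 'seating capacity exceeds 50' holds; food-handler certified staff 4 < 5 → not met
2. health inspection 277 days ago vs limit 270 → not met
3. food-safety audit 451 days ago vs limit 365 → not met
4. condition 'serves alcohol' holds; ventilation inspection 99 days ago vs limit 90 → not met
5. handwashing signage absent → not met
6. pest-control treatment 370 days ago vs limit 365 → not met
7. walk-in cooler temperature (°F) 50 > 41 → not met
8. fire-suppression system test 862 days ago vs limit 730 → not met
9. general liability coverage $1,400,000 < $1,525,000 → not met
10. grease-trap servicing 63 days ago vs limit 60 → not met
Not met: 10 of 10

10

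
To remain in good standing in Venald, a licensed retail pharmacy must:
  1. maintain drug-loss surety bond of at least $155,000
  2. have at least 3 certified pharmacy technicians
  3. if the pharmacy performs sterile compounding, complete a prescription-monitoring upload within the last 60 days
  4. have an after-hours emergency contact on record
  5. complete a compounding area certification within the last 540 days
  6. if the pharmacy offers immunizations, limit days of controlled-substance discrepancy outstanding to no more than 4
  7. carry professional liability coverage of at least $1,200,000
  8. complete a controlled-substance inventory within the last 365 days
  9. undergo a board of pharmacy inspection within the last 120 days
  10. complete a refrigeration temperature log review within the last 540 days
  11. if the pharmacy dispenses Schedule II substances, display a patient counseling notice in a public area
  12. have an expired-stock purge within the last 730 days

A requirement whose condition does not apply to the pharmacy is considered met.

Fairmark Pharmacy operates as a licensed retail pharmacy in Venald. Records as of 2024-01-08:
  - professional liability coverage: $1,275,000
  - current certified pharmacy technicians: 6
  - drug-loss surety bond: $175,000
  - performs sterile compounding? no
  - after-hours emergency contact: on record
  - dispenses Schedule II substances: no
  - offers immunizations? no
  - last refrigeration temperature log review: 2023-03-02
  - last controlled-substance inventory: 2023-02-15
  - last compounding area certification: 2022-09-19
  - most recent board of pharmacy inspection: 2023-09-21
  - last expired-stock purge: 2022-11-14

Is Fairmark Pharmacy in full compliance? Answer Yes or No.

1. drug-loss surety bond $175,000 ≥ $155,000 → met
2. certified pharmacy technicians 6 ≥ 3 → met
3. condition 'performs sterile compounding' does not hold → requirement n/a → met
4. after-hours emergency contact present → met
5. compounding area certification 476 days ago vs limit 540 → met
6. condition 'offers immunizations' does not hold → requirement n/a → met
7. professional liability coverage $1,275,000 ≥ $1,200,000 → met
8. controlled-substance inventory 327 days ago vs limit 365 → met
9. board of pharmacy inspection 109 days ago vs limit 120 → met
10. refrigeration temperature log review 312 days ago vs limit 540 → met
11. condition 'dispenses Schedule II substances' does not hold → requirement n/a → met
12. expired-stock purge 420 days ago vs limit 730 → met
All met.

Yes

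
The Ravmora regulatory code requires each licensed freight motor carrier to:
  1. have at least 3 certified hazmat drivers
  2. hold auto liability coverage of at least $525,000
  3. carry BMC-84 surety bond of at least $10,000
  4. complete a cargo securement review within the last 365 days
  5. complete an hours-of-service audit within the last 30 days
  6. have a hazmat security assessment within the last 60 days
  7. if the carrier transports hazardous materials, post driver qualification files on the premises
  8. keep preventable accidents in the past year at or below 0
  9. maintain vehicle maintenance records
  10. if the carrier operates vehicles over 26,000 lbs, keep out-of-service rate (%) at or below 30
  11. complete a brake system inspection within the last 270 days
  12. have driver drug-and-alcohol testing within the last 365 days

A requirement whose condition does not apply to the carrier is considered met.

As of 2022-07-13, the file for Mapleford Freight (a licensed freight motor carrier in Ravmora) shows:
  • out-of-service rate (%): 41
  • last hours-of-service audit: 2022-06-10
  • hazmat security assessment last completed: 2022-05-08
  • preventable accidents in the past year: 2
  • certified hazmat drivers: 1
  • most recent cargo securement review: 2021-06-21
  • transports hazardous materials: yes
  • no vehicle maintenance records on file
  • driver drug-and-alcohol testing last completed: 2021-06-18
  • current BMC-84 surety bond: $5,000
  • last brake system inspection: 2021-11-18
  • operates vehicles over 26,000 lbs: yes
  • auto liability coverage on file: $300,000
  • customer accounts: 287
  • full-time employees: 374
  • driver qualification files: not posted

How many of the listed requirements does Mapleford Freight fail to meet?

1. certified hazmat drivers 1 < 3 → not met
2. auto liability coverage $300,000 < $525,000 → not met
3. BMC-84 surety bond $5,000 < $10,000 → not met
4. cargo securement review 387 days ago vs limit 365 → not met
5. hours-of-service audit 33 days ago vs limit 30 → not met
6. hazmat security assessment 66 days ago vs limit 60 → not met
7. condition 'transports hazardous materials' holds; driver qualification files absent → not met
8. preventable accidents in the past year 2 > 0 → not met
9. vehicle maintenance records absent → not met
10. condition 'operates vehicles over 26,000 lbs' holds; out-of-service rate (%) 41 > 30 → not met
11. brake system inspection 237 days ago vs limit 270 → met
12. driver drug-and-alcohol testing 390 days ago vs limit 365 → not met
Not met: 11 of 12

11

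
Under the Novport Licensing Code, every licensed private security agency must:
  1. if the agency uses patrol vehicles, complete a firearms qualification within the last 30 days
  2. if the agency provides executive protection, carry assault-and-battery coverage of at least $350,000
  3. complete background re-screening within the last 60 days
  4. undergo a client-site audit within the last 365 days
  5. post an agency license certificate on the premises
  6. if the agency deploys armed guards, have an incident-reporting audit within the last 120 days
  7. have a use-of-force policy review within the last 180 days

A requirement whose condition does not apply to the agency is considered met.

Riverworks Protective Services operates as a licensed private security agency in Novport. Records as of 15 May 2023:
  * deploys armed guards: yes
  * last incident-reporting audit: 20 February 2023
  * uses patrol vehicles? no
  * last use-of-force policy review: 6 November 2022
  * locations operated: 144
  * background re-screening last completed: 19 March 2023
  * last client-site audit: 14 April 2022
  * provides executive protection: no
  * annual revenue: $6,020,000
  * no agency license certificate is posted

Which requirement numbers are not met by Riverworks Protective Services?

4, 5, 7

1. condition 'uses patrol vehicles' does not hold → requirement n/a → met
2. condition 'provides executive protection' does not hold → requirement n/a → met
3. background re-screening 57 days ago vs limit 60 → met
4. client-site audit 396 days ago vs limit 365 → not met
5. agency license certificate absent → not met
6. condition 'deploys armed guards' holds; incident-reporting audit 84 days ago vs limit 120 → met
7. use-of-force policy review 190 days ago vs limit 180 → not met
Not met: 4, 5, 7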